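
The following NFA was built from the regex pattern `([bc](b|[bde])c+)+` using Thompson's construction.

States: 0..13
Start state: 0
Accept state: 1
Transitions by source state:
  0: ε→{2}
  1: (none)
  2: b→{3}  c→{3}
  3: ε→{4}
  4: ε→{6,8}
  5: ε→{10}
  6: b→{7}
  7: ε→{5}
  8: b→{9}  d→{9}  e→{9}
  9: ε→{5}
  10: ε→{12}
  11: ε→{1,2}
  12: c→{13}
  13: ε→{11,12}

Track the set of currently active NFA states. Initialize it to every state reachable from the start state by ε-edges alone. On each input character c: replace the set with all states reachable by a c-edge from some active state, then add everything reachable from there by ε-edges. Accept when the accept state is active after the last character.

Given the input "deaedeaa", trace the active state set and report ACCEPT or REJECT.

start: ε-closure({0}) = {0,2}
'd' @ 1: {}  — dead — no transitions
rest 'eaedeaa' ignored (set empty)
final: {}; accept 1 not in set

Answer: REJECT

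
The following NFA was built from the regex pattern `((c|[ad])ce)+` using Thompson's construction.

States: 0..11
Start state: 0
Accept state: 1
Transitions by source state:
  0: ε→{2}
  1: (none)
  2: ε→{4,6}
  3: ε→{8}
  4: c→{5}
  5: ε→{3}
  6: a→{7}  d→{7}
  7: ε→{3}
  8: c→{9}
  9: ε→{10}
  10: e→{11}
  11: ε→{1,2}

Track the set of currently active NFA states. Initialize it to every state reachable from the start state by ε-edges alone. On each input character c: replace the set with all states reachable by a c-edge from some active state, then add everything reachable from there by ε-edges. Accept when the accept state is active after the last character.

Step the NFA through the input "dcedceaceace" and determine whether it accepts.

S₀ = ε-closure({0}) = {0,2,4,6}
'd' @ 1: {3,7,8}
'c' @ 2: {9,10}
'e' @ 3: {1,2,4,6,11}  [accepting]
'd' @ 4: {3,7,8}
'c' @ 5: {9,10}
'e' @ 6: {1,2,4,6,11}  [accepting]
'a' @ 7: {3,7,8}
'c' @ 8: {9,10}
'e' @ 9: {1,2,4,6,11}  [accepting]
'a' @ 10: {3,7,8}
'c' @ 11: {9,10}
'e' @ 12: {1,2,4,6,11}  [accepting]
end set {1,2,4,6,11} — state 1 in

Answer: ACCEPT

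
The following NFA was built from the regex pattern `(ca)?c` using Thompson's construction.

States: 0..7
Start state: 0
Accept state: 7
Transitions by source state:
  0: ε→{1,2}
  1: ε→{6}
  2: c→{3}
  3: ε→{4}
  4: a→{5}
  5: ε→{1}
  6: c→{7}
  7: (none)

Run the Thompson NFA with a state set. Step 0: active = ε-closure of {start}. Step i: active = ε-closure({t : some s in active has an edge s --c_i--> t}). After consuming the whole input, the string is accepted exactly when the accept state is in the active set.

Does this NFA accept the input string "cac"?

Answer: ACCEPT

Trace:
start: ε-closure({0}) = {0,1,2,6}
'c' @ 1: {3,4,7}  [accepting]
'a' @ 2: {1,5,6}
'c' @ 3: {7}  [accepting]
end set {7} — state 7 in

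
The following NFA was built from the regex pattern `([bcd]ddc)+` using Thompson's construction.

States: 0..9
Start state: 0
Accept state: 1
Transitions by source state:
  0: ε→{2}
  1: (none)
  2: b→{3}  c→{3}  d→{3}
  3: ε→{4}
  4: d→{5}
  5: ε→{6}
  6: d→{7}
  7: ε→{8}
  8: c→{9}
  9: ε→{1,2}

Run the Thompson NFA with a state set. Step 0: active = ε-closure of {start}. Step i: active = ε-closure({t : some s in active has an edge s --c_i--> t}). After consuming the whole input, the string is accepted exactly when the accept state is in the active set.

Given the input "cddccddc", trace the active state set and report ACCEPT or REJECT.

S₀ = ε-closure({0}) = {0,2}
'c' @ 1: {3,4}
'd' @ 2: {5,6}
'd' @ 3: {7,8}
'c' @ 4: {1,2,9}  ✓accept
'c' @ 5: {3,4}
'd' @ 6: {5,6}
'd' @ 7: {7,8}
'c' @ 8: {1,2,9}  ✓accept
final: {1,2,9}; accept 1 in set

Answer: ACCEPT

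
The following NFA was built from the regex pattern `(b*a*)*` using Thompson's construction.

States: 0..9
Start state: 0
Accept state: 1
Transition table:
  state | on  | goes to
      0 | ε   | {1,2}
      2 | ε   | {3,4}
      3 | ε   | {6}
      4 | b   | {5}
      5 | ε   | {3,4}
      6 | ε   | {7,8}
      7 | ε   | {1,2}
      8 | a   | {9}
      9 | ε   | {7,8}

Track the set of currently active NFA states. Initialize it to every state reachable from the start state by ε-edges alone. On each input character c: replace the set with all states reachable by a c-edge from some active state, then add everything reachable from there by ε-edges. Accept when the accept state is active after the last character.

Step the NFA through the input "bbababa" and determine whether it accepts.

initial (ε-close {0}): {0,1,2,3,4,6,7,8}
'b' @ 1: {1,2,3,4,5,6,7,8}  [accepting]
'b' @ 2: {1,2,3,4,5,6,7,8}  [accepting]
'a' @ 3: {1,2,3,4,6,7,8,9}  [accepting]
'b' @ 4: {1,2,3,4,5,6,7,8}  [accepting]
'a' @ 5: {1,2,3,4,6,7,8,9}  [accepting]
'b' @ 6: {1,2,3,4,5,6,7,8}  [accepting]
'a' @ 7: {1,2,3,4,6,7,8,9}  [accepting]
after full input: {1,2,3,4,6,7,8,9}  (accept=1 in)

Answer: ACCEPT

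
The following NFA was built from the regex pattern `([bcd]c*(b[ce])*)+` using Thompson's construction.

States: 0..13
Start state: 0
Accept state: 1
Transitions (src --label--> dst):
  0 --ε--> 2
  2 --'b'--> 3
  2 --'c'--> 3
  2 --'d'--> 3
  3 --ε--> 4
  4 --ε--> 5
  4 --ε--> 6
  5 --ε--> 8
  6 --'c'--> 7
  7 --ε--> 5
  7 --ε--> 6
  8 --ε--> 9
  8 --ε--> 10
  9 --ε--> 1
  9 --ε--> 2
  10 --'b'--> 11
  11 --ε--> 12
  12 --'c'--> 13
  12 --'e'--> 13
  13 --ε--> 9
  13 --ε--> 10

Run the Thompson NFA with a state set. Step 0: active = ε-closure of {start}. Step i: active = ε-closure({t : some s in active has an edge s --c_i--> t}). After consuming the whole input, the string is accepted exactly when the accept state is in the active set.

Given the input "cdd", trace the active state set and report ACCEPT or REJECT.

start: ε-closure({0}) = {0,2}
'c' @ 1: {1,2,3,4,5,6,8,9,10}  ✓accept
'd' @ 2: {1,2,3,4,5,6,8,9,10}  ✓accept
'd' @ 3: {1,2,3,4,5,6,8,9,10}  ✓accept
after full input: {1,2,3,4,5,6,8,9,10}  (accept=1 in)

Answer: ACCEPT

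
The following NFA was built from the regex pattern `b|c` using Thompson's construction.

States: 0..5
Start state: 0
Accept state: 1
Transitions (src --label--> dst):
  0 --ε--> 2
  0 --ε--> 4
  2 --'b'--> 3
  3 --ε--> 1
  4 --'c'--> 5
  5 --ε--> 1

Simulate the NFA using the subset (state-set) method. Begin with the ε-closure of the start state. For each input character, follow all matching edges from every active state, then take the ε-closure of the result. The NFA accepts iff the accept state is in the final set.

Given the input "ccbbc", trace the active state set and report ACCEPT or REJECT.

Answer: REJECT

Trace:
initial (ε-close {0}): {0,2,4}
'c' @ 1: {1,5}  ✓accept
'c' @ 2: {}  — dead — no transitions
rest 'bbc' ignored (set empty)
after full input: {}  (accept=1 not in)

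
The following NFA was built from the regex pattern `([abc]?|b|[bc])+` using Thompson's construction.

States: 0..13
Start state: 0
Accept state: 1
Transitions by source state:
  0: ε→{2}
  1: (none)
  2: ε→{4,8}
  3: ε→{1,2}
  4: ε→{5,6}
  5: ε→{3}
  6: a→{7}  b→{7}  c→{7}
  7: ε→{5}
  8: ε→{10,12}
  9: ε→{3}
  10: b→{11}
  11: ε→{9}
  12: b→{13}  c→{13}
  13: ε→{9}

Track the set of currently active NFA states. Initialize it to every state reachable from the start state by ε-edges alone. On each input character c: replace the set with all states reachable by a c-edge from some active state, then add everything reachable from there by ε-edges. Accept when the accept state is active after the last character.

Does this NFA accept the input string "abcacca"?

Answer: ACCEPT

Derivation:
S₀ = ε-closure({0}) = {0,1,2,3,4,5,6,8,10,12}
'a' @ 1: {1,2,3,4,5,6,7,8,10,12}  (accept∈set)
'b' @ 2: {1,2,3,4,5,6,7,8,9,10,11,12,13}  (accept∈set)
'c' @ 3: {1,2,3,4,5,6,7,8,9,10,12,13}  (accept∈set)
'a' @ 4: {1,2,3,4,5,6,7,8,10,12}  (accept∈set)
'c' @ 5: {1,2,3,4,5,6,7,8,9,10,12,13}  (accept∈set)
'c' @ 6: {1,2,3,4,5,6,7,8,9,10,12,13}  (accept∈set)
'a' @ 7: {1,2,3,4,5,6,7,8,10,12}  (accept∈set)
end set {1,2,3,4,5,6,7,8,10,12} — state 1 in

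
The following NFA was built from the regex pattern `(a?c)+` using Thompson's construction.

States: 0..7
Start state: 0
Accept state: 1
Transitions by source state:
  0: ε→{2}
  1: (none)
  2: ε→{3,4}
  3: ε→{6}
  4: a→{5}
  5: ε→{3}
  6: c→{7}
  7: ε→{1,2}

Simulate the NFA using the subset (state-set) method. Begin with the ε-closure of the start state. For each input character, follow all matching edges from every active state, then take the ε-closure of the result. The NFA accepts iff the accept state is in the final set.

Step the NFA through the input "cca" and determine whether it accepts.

Answer: REJECT

Trace:
S₀ = ε-closure({0}) = {0,2,3,4,6}
'c' @ 1: {1,2,3,4,6,7}  ✓accept
'c' @ 2: {1,2,3,4,6,7}  ✓accept
'a' @ 3: {3,5,6}
after full input: {3,5,6}  (accept=1 not in)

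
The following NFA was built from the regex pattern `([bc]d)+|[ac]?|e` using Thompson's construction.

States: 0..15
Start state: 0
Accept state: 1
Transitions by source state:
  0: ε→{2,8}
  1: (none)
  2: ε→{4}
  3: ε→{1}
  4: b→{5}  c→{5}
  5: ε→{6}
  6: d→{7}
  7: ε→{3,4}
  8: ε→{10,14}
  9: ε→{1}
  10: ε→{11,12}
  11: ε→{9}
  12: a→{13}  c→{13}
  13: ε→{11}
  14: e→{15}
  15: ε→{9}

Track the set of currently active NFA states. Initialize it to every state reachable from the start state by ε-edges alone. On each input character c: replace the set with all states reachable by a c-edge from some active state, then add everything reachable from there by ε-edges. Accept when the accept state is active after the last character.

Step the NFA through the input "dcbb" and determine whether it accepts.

Answer: REJECT

Trace:
start: ε-closure({0}) = {0,1,2,4,8,9,10,11,12,14}
'd' @ 1: {}  — state set empty
rest 'cbb' ignored (set empty)
final: {}; accept 1 not in set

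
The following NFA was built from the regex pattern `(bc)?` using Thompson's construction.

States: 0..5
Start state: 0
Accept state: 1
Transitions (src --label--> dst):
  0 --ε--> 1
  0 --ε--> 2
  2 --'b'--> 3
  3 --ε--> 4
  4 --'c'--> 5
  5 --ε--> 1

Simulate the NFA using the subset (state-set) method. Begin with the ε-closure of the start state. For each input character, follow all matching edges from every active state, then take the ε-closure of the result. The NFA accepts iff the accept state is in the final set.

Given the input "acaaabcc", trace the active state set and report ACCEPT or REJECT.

Answer: REJECT

Trace:
initial (ε-close {0}): {0,1,2}
'a' @ 1: {}  — no active states
rest 'caaabcc' ignored (set empty)
end set {} — state 1 not in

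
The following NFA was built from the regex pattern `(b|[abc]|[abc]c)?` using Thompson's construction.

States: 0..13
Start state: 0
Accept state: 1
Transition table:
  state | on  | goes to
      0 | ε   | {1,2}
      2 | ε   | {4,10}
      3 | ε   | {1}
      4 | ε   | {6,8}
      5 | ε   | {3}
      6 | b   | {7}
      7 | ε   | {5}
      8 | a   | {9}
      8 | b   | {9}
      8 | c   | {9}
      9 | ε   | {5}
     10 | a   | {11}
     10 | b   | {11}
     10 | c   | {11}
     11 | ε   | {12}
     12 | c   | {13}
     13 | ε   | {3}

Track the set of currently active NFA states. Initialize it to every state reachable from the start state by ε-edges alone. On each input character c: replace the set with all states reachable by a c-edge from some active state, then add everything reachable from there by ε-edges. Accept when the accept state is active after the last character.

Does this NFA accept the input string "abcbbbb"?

Answer: REJECT

Steps:
initial (ε-close {0}): {0,1,2,4,6,8,10}
'a' @ 1: {1,3,5,9,11,12}  (accept∈set)
'b' @ 2: {}  — state set empty
rest 'cbbbb' ignored (set empty)
end set {} — state 1 not in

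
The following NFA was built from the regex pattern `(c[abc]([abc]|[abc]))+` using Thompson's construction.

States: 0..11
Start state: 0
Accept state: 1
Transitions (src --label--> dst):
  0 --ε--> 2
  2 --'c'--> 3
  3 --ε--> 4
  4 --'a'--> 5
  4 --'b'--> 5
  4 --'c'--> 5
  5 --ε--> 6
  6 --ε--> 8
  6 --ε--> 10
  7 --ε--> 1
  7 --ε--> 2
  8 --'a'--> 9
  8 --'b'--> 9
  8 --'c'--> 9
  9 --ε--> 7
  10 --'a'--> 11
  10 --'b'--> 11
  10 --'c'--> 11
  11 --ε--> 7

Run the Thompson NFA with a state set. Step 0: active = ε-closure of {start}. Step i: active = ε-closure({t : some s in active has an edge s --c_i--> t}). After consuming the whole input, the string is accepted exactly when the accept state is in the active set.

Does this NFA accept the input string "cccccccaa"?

S₀ = ε-closure({0}) = {0,2}
'c' @ 1: {3,4}
'c' @ 2: {5,6,8,10}
'c' @ 3: {1,2,7,9,11}  [accepting]
'c' @ 4: {3,4}
'c' @ 5: {5,6,8,10}
'c' @ 6: {1,2,7,9,11}  [accepting]
'c' @ 7: {3,4}
'a' @ 8: {5,6,8,10}
'a' @ 9: {1,2,7,9,11}  [accepting]
final: {1,2,7,9,11}; accept 1 in set

Answer: ACCEPT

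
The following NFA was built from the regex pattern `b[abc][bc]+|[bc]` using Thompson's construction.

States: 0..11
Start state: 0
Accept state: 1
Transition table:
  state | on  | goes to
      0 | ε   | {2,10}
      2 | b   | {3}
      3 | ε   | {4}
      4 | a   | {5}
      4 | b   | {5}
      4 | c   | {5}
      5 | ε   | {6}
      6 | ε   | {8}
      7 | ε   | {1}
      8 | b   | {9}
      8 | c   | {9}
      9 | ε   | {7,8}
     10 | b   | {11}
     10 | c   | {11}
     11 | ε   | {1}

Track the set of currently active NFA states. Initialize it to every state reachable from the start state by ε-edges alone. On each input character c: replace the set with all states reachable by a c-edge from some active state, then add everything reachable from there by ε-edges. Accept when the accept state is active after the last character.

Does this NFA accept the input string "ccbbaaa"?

Answer: REJECT

Derivation:
initial (ε-close {0}): {0,2,10}
'c' @ 1: {1,11}  (accept∈set)
'c' @ 2: {}  — no active states
rest 'bbaaa' ignored (set empty)
final: {}; accept 1 not in set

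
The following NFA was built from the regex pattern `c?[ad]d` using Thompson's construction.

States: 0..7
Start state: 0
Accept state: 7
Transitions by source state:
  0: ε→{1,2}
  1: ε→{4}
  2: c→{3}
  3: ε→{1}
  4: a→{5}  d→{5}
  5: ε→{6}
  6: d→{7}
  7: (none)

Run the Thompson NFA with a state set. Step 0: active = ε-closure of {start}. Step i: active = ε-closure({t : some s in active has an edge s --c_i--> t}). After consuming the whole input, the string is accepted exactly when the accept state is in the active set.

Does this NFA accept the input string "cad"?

Answer: ACCEPT

Derivation:
start: ε-closure({0}) = {0,1,2,4}
'c' @ 1: {1,3,4}
'a' @ 2: {5,6}
'd' @ 3: {7}  (accept∈set)
final: {7}; accept 7 in set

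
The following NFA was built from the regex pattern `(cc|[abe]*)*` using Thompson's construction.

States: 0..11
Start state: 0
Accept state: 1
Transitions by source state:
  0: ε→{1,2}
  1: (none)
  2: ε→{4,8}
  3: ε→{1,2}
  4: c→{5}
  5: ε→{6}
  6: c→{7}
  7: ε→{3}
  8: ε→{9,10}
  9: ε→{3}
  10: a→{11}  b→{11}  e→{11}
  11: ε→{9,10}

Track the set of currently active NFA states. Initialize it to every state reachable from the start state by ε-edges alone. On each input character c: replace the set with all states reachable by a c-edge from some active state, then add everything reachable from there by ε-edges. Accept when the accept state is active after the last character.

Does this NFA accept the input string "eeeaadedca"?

Answer: REJECT

Steps:
start: ε-closure({0}) = {0,1,2,3,4,8,9,10}
'e' @ 1: {1,2,3,4,8,9,10,11}  ✓accept
'e' @ 2: {1,2,3,4,8,9,10,11}  ✓accept
'e' @ 3: {1,2,3,4,8,9,10,11}  ✓accept
'a' @ 4: {1,2,3,4,8,9,10,11}  ✓accept
'a' @ 5: {1,2,3,4,8,9,10,11}  ✓accept
'd' @ 6: {}  — state set empty
rest 'edca' ignored (set empty)
after full input: {}  (accept=1 not in)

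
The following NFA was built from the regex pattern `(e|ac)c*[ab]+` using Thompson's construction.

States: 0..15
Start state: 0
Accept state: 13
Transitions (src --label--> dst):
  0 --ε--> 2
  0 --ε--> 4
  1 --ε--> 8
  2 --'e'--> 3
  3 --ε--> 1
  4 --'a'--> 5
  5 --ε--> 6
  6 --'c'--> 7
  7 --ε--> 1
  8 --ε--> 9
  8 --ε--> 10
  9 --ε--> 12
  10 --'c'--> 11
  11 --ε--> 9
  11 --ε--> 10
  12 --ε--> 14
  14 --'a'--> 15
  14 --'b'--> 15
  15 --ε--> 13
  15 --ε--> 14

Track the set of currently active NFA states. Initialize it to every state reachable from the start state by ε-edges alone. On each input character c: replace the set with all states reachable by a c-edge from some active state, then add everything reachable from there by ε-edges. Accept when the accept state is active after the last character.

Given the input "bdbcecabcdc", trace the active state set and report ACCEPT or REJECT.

start: ε-closure({0}) = {0,2,4}
'b' @ 1: {}  — dead — no transitions
rest 'dbcecabcdc' ignored (set empty)
end set {} — state 13 not in

Answer: REJECT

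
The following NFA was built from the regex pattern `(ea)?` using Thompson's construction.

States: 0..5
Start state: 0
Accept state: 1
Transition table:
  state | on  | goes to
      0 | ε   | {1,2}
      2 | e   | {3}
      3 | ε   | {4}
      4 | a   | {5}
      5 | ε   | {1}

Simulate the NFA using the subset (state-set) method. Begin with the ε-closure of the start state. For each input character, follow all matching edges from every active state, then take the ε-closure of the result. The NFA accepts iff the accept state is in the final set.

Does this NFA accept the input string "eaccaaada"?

S₀ = ε-closure({0}) = {0,1,2}
'e' @ 1: {3,4}
'a' @ 2: {1,5}  ✓accept
'c' @ 3: {}  — dead — no transitions
rest 'caaada' ignored (set empty)
after full input: {}  (accept=1 not in)

Answer: REJECT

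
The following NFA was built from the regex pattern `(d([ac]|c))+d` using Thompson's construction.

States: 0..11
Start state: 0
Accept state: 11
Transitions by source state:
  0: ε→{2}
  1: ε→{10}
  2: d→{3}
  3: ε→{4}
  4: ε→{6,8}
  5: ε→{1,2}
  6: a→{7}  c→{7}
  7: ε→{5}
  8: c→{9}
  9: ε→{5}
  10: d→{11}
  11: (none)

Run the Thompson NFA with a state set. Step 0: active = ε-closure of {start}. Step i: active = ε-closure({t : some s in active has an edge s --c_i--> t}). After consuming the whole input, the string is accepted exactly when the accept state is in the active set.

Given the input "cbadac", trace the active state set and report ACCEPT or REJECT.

Answer: REJECT

Steps:
initial (ε-close {0}): {0,2}
'c' @ 1: {}  — no active states
rest 'badac' ignored (set empty)
after full input: {}  (accept=11 not in)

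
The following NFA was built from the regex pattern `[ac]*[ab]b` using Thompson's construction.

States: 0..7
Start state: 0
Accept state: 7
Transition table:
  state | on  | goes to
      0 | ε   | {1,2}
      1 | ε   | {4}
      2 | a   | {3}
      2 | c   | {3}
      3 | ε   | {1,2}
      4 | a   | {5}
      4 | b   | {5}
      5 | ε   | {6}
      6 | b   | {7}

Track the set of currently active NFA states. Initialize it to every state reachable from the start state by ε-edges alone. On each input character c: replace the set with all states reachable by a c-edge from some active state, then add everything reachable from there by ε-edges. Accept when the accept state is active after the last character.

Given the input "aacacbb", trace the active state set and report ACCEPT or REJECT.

start: ε-closure({0}) = {0,1,2,4}
'a' @ 1: {1,2,3,4,5,6}
'a' @ 2: {1,2,3,4,5,6}
'c' @ 3: {1,2,3,4}
'a' @ 4: {1,2,3,4,5,6}
'c' @ 5: {1,2,3,4}
'b' @ 6: {5,6}
'b' @ 7: {7}  ✓accept
after full input: {7}  (accept=7 in)

Answer: ACCEPT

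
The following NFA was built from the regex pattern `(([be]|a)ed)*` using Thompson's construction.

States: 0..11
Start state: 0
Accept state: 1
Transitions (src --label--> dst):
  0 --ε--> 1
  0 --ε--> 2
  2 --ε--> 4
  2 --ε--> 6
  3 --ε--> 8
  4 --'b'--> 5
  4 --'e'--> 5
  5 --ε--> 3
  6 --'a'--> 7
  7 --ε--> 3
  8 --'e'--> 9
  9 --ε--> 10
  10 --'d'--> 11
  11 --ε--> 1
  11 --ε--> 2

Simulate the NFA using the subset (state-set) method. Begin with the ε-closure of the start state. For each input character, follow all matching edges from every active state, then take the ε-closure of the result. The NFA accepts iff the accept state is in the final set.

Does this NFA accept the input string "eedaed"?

Answer: ACCEPT

Trace:
start: ε-closure({0}) = {0,1,2,4,6}
'e' @ 1: {3,5,8}
'e' @ 2: {9,10}
'd' @ 3: {1,2,4,6,11}  ✓accept
'a' @ 4: {3,7,8}
'e' @ 5: {9,10}
'd' @ 6: {1,2,4,6,11}  ✓accept
final: {1,2,4,6,11}; accept 1 in set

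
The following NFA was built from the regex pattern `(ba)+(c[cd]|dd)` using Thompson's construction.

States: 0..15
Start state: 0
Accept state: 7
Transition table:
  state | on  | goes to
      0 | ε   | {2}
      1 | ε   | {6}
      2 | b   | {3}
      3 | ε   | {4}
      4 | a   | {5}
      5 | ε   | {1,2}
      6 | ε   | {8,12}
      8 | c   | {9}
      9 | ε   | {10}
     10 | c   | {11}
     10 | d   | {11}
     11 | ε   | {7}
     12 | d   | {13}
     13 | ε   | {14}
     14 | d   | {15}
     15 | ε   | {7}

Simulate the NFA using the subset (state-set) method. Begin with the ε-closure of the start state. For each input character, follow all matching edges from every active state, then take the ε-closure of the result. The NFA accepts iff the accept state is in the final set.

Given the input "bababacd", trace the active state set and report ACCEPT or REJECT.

S₀ = ε-closure({0}) = {0,2}
'b' @ 1: {3,4}
'a' @ 2: {1,2,5,6,8,12}
'b' @ 3: {3,4}
'a' @ 4: {1,2,5,6,8,12}
'b' @ 5: {3,4}
'a' @ 6: {1,2,5,6,8,12}
'c' @ 7: {9,10}
'd' @ 8: {7,11}  [accepting]
end set {7,11} — state 7 in

Answer: ACCEPT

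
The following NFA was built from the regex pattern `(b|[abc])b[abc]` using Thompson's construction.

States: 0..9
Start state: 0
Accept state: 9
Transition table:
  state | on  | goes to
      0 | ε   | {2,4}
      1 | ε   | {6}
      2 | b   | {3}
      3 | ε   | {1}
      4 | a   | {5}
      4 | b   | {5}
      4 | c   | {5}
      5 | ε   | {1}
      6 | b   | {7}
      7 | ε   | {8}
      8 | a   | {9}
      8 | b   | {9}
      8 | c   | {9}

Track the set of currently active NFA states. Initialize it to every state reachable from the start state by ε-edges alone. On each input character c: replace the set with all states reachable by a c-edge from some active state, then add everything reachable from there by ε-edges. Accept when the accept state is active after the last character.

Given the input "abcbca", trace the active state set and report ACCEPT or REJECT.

S₀ = ε-closure({0}) = {0,2,4}
'a' @ 1: {1,5,6}
'b' @ 2: {7,8}
'c' @ 3: {9}  [accepting]
'b' @ 4: {}  — dead — no transitions
rest 'ca' ignored (set empty)
after full input: {}  (accept=9 not in)

Answer: REJECT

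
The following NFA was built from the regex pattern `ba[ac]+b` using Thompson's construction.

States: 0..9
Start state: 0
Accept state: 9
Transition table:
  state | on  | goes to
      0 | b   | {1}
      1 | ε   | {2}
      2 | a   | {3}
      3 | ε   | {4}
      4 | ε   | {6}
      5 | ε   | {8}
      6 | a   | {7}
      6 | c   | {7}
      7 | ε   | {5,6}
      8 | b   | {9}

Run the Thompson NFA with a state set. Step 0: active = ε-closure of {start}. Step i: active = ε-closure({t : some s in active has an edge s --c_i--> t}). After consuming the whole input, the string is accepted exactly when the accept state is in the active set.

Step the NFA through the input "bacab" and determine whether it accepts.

Answer: ACCEPT

Derivation:
start: ε-closure({0}) = {0}
'b' @ 1: {1,2}
'a' @ 2: {3,4,6}
'c' @ 3: {5,6,7,8}
'a' @ 4: {5,6,7,8}
'b' @ 5: {9}  [accepting]
final: {9}; accept 9 in set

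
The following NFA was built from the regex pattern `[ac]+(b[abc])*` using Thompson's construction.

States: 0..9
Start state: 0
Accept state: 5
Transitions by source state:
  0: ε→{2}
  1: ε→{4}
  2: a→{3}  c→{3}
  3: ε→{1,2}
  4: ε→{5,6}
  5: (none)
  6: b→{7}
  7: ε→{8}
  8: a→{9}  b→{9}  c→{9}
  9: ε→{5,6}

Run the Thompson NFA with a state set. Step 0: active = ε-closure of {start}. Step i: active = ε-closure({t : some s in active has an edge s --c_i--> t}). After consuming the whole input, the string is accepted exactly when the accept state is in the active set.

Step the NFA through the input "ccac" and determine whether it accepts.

S₀ = ε-closure({0}) = {0,2}
'c' @ 1: {1,2,3,4,5,6}  (accept∈set)
'c' @ 2: {1,2,3,4,5,6}  (accept∈set)
'a' @ 3: {1,2,3,4,5,6}  (accept∈set)
'c' @ 4: {1,2,3,4,5,6}  (accept∈set)
end set {1,2,3,4,5,6} — state 5 in

Answer: ACCEPT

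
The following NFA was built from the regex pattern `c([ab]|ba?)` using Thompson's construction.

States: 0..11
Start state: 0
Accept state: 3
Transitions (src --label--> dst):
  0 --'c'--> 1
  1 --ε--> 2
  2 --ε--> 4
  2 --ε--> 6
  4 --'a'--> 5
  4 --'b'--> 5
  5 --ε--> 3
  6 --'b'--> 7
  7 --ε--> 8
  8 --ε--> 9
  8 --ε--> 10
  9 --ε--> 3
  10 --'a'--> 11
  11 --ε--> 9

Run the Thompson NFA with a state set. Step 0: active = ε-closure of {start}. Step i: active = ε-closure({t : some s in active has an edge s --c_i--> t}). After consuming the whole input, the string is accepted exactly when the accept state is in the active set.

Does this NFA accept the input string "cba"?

Answer: ACCEPT

Trace:
S₀ = ε-closure({0}) = {0}
'c' @ 1: {1,2,4,6}
'b' @ 2: {3,5,7,8,9,10}  (accept∈set)
'a' @ 3: {3,9,11}  (accept∈set)
end set {3,9,11} — state 3 in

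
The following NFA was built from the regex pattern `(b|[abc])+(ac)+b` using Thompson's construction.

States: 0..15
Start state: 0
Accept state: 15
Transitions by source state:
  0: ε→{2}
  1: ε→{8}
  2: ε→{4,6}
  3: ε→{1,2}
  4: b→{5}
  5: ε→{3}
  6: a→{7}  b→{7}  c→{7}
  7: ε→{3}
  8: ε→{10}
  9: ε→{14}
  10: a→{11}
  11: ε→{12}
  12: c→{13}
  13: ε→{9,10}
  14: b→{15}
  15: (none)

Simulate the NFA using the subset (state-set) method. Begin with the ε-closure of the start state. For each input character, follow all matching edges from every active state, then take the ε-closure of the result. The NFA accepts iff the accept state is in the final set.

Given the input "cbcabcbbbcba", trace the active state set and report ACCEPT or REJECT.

S₀ = ε-closure({0}) = {0,2,4,6}
'c' @ 1: {1,2,3,4,6,7,8,10}
'b' @ 2: {1,2,3,4,5,6,7,8,10}
'c' @ 3: {1,2,3,4,6,7,8,10}
'a' @ 4: {1,2,3,4,6,7,8,10,11,12}
'b' @ 5: {1,2,3,4,5,6,7,8,10}
'c' @ 6: {1,2,3,4,6,7,8,10}
'b' @ 7: {1,2,3,4,5,6,7,8,10}
'b' @ 8: {1,2,3,4,5,6,7,8,10}
'b' @ 9: {1,2,3,4,5,6,7,8,10}
'c' @ 10: {1,2,3,4,6,7,8,10}
'b' @ 11: {1,2,3,4,5,6,7,8,10}
'a' @ 12: {1,2,3,4,6,7,8,10,11,12}
after full input: {1,2,3,4,6,7,8,10,11,12}  (accept=15 not in)

Answer: REJECT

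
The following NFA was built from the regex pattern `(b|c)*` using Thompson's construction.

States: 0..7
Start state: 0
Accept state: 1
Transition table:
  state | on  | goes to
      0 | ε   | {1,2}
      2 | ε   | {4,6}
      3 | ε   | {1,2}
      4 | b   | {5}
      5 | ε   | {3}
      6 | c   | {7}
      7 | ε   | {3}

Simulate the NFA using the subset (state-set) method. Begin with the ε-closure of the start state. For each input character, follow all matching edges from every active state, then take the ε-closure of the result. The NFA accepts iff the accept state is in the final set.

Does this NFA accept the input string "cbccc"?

start: ε-closure({0}) = {0,1,2,4,6}
'c' @ 1: {1,2,3,4,6,7}  (accept∈set)
'b' @ 2: {1,2,3,4,5,6}  (accept∈set)
'c' @ 3: {1,2,3,4,6,7}  (accept∈set)
'c' @ 4: {1,2,3,4,6,7}  (accept∈set)
'c' @ 5: {1,2,3,4,6,7}  (accept∈set)
after full input: {1,2,3,4,6,7}  (accept=1 in)

Answer: ACCEPT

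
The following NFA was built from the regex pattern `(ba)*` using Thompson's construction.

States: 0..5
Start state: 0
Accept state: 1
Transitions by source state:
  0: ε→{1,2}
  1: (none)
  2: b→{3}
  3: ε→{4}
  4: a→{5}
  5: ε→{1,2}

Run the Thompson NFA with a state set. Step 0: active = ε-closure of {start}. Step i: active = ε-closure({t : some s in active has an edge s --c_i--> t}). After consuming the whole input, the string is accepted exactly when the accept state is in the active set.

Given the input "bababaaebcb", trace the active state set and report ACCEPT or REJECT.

Answer: REJECT

Derivation:
S₀ = ε-closure({0}) = {0,1,2}
'b' @ 1: {3,4}
'a' @ 2: {1,2,5}  [accepting]
'b' @ 3: {3,4}
'a' @ 4: {1,2,5}  [accepting]
'b' @ 5: {3,4}
'a' @ 6: {1,2,5}  [accepting]
'a' @ 7: {}  — dead — no transitions
rest 'ebcb' ignored (set empty)
final: {}; accept 1 not in set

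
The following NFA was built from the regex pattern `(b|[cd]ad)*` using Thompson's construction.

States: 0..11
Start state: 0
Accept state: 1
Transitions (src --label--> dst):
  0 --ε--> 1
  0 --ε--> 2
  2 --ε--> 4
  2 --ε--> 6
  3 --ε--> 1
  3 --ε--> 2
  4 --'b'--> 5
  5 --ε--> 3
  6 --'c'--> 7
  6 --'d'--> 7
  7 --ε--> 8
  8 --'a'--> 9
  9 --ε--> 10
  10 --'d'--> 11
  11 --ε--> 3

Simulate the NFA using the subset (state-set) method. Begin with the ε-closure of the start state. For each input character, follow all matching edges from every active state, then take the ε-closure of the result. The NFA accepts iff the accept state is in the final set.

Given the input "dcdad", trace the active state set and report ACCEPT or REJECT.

S₀ = ε-closure({0}) = {0,1,2,4,6}
'd' @ 1: {7,8}
'c' @ 2: {}  — state set empty
rest 'dad' ignored (set empty)
final: {}; accept 1 not in set

Answer: REJECT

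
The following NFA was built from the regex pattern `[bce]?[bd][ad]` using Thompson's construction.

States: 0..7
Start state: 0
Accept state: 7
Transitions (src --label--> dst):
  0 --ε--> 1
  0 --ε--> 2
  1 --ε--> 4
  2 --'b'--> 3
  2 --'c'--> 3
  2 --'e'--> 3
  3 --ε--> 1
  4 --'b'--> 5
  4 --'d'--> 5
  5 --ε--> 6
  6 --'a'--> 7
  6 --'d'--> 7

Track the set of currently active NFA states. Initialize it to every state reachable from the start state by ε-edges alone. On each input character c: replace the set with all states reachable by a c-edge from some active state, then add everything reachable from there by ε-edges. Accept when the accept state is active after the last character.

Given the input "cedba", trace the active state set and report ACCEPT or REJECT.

Answer: REJECT

Trace:
initial (ε-close {0}): {0,1,2,4}
'c' @ 1: {1,3,4}
'e' @ 2: {}  — no active states
rest 'dba' ignored (set empty)
end set {} — state 7 not in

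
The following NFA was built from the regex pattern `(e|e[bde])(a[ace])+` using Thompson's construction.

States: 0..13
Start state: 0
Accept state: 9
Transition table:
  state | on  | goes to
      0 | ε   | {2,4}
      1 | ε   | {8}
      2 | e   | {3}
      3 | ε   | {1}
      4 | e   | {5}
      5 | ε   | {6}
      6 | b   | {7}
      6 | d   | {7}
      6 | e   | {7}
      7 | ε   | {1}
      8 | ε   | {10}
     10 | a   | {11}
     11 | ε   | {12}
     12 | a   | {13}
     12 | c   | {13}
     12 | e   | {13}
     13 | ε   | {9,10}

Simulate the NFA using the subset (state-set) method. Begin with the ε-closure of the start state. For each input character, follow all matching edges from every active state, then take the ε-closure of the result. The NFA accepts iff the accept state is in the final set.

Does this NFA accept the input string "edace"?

Answer: REJECT

Derivation:
S₀ = ε-closure({0}) = {0,2,4}
'e' @ 1: {1,3,5,6,8,10}
'd' @ 2: {1,7,8,10}
'a' @ 3: {11,12}
'c' @ 4: {9,10,13}  ✓accept
'e' @ 5: {}  — state set empty
final: {}; accept 9 not in set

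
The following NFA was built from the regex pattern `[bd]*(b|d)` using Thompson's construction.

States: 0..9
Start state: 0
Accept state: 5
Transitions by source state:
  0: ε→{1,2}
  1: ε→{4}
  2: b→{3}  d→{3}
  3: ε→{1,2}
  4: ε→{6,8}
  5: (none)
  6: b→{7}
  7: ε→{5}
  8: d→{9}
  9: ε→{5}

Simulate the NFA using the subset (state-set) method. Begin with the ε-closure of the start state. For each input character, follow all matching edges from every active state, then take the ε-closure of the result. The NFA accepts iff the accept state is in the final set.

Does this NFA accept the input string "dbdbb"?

start: ε-closure({0}) = {0,1,2,4,6,8}
'd' @ 1: {1,2,3,4,5,6,8,9}  (accept∈set)
'b' @ 2: {1,2,3,4,5,6,7,8}  (accept∈set)
'd' @ 3: {1,2,3,4,5,6,8,9}  (accept∈set)
'b' @ 4: {1,2,3,4,5,6,7,8}  (accept∈set)
'b' @ 5: {1,2,3,4,5,6,7,8}  (accept∈set)
after full input: {1,2,3,4,5,6,7,8}  (accept=5 in)

Answer: ACCEPT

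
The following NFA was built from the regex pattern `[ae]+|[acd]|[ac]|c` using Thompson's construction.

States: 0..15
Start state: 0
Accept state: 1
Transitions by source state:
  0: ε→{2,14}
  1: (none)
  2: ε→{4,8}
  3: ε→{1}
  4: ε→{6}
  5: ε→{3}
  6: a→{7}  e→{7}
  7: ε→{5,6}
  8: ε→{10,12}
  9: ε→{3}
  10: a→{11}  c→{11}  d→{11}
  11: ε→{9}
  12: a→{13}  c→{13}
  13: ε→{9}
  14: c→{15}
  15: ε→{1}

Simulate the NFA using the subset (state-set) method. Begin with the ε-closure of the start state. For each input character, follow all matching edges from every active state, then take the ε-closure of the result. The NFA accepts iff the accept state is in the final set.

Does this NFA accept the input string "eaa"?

Answer: ACCEPT

Trace:
S₀ = ε-closure({0}) = {0,2,4,6,8,10,12,14}
'e' @ 1: {1,3,5,6,7}  ✓accept
'a' @ 2: {1,3,5,6,7}  ✓accept
'a' @ 3: {1,3,5,6,7}  ✓accept
after full input: {1,3,5,6,7}  (accept=1 in)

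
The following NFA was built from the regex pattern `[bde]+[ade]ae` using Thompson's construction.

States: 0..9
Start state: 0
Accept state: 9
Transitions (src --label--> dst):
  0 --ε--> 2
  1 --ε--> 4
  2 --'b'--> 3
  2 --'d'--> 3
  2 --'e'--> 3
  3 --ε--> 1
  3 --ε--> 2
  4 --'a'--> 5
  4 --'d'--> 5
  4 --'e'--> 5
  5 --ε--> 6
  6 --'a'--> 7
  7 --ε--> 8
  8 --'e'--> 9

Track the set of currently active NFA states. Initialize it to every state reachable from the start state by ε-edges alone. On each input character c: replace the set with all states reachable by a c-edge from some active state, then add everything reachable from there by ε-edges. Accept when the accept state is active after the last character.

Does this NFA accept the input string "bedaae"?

initial (ε-close {0}): {0,2}
'b' @ 1: {1,2,3,4}
'e' @ 2: {1,2,3,4,5,6}
'd' @ 3: {1,2,3,4,5,6}
'a' @ 4: {5,6,7,8}
'a' @ 5: {7,8}
'e' @ 6: {9}  ✓accept
final: {9}; accept 9 in set

Answer: ACCEPT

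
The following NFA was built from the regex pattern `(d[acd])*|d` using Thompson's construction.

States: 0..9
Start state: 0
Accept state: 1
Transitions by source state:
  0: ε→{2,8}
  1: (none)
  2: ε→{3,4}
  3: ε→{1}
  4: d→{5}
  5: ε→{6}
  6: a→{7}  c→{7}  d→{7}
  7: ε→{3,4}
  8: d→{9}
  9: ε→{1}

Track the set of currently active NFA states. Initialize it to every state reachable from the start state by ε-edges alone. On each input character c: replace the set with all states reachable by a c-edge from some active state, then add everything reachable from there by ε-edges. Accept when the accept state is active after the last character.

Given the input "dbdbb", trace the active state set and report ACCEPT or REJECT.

Answer: REJECT

Steps:
start: ε-closure({0}) = {0,1,2,3,4,8}
'd' @ 1: {1,5,6,9}  [accepting]
'b' @ 2: {}  — dead — no transitions
rest 'dbb' ignored (set empty)
after full input: {}  (accept=1 not in)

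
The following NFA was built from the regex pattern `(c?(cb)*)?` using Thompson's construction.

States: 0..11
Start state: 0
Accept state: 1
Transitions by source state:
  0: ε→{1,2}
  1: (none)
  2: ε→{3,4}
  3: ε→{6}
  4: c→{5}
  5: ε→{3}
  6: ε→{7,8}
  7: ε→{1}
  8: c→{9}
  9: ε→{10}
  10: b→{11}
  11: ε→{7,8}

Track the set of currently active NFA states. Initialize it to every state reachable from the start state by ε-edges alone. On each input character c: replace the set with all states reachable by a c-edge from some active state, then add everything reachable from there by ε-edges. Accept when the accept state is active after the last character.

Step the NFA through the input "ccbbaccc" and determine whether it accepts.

Answer: REJECT

Derivation:
start: ε-closure({0}) = {0,1,2,3,4,6,7,8}
'c' @ 1: {1,3,5,6,7,8,9,10}  [accepting]
'c' @ 2: {9,10}
'b' @ 3: {1,7,8,11}  [accepting]
'b' @ 4: {}  — dead — no transitions
rest 'accc' ignored (set empty)
final: {}; accept 1 not in set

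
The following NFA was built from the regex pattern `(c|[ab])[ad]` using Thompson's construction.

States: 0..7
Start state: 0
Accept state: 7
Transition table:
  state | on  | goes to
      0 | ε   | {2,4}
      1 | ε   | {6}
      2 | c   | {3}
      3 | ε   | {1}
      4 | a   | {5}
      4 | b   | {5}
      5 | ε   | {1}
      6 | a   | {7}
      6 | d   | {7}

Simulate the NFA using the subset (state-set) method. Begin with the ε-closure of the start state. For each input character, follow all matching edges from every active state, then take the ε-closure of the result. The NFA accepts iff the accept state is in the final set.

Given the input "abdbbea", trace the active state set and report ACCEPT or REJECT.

S₀ = ε-closure({0}) = {0,2,4}
'a' @ 1: {1,5,6}
'b' @ 2: {}  — state set empty
rest 'dbbea' ignored (set empty)
end set {} — state 7 not in

Answer: REJECT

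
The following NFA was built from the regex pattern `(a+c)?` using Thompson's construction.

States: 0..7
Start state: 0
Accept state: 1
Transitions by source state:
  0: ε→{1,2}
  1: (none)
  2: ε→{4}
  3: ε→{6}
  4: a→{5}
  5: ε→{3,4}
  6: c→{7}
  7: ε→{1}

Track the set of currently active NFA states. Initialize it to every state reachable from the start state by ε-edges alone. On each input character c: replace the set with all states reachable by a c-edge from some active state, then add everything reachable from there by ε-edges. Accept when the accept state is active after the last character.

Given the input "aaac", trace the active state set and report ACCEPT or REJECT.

start: ε-closure({0}) = {0,1,2,4}
'a' @ 1: {3,4,5,6}
'a' @ 2: {3,4,5,6}
'a' @ 3: {3,4,5,6}
'c' @ 4: {1,7}  ✓accept
final: {1,7}; accept 1 in set

Answer: ACCEPT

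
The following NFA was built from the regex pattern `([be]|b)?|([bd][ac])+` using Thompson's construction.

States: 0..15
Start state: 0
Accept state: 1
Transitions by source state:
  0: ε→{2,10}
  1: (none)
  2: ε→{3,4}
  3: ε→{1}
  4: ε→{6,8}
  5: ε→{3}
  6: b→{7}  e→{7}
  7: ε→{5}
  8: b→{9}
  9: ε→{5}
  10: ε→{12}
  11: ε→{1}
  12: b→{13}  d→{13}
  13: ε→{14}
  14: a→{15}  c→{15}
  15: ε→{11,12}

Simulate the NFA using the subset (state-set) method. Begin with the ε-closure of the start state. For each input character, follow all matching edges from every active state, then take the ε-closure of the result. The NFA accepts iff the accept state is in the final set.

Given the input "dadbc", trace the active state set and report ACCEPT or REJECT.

Answer: REJECT

Steps:
start: ε-closure({0}) = {0,1,2,3,4,6,8,10,12}
'd' @ 1: {13,14}
'a' @ 2: {1,11,12,15}  (accept∈set)
'd' @ 3: {13,14}
'b' @ 4: {}  — dead — no transitions
rest 'c' ignored (set empty)
after full input: {}  (accept=1 not in)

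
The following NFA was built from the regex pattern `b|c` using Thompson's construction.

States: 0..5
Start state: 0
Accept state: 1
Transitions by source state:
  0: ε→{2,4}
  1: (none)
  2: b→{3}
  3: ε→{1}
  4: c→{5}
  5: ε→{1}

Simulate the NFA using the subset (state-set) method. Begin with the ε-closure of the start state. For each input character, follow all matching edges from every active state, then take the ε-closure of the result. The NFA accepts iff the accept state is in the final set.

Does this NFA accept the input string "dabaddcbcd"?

initial (ε-close {0}): {0,2,4}
'd' @ 1: {}  — state set empty
rest 'abaddcbcd' ignored (set empty)
final: {}; accept 1 not in set

Answer: REJECT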